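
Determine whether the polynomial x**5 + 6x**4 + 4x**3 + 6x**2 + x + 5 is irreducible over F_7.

Yes

Write f(x) = x**5 + 6x**4 + 4x**3 + 6x**2 + x + 5.
Check for roots in F_7: f(0) = 5; f(1) = 2; f(2) = 2; f(3) = 3; f(4) = 2; f(5) = 3; f(6) = 4.
No roots, so no linear factors.
Degree-2 irreducible divisors: test the 21 monic irreducibles of degree 2 over GF(7).
None of them divide f (all give nonzero remainder).
No irreducible factor of degree ≤ 2 exists, so f is irreducible over GF(7).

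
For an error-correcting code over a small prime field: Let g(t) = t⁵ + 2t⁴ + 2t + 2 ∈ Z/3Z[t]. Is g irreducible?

Check for roots in Z/3Z: g(0) = 2; g(1) = 1; g(2) = 1.
No roots, so no linear factors.
Monic irreducibles of degree 2 over GF(3): t² + 1, t² + t + 2, t² + 2t + 2.
None of them divide g (all give nonzero remainder).
No irreducible factor of degree ≤ 2 exists, so g is irreducible over GF(3).

Yes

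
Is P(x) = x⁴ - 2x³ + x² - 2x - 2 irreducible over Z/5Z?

Check for roots in Z/5Z: P(0) = 3; P(1) = 1; P(2) = 3; P(3) = 3; P(4) = 4.
No roots, so no linear factors.
Degree-2 irreducible divisors: test the 10 monic irreducibles of degree 2 over GF(5).
None of them divide P (all give nonzero remainder).
No irreducible factor of degree ≤ 2 exists, so P is irreducible over GF(5).

Yes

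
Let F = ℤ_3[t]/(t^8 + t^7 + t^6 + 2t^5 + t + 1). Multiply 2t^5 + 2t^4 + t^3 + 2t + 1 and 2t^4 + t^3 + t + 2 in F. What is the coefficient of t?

2

Multiply in ℤ_3[t]: (2t^5 + 2t^4 + t^3 + 2t + 1)·(2t^4 + t^3 + t + 2) = t^9 + t^7 + t^5 + 2t^2 + 2t + 2.
Reduce using t^8 ≡ 2t^7 + 2t^6 + t^5 + 2t + 2 (mod t^8 + t^7 + t^6 + 2t^5 + t + 1).
Reduced: t^7 + 2t^6 + t^2 + 2t.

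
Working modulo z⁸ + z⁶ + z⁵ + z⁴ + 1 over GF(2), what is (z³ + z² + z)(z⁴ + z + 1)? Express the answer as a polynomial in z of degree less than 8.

z^7 + z^6 + z^5 + z^4 + z

Multiply in GF(2)[z]: (z³ + z² + z)·(z⁴ + z + 1) = z⁷ + z⁶ + z⁵ + z⁴ + z.
Reduced: z⁷ + z⁶ + z⁵ + z⁴ + z.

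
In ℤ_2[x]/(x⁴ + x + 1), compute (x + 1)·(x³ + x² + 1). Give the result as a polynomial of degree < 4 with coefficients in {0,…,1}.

Multiply in ℤ_2[x]: (x + 1)·(x³ + x² + 1) = x⁴ + x² + x + 1.
Reduce using x⁴ ≡ x + 1 (mod x⁴ + x + 1).
Reduced: x².

x^2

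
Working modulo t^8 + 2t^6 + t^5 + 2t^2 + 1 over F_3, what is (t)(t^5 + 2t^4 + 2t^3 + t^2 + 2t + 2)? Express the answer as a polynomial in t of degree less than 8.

t^6 + 2t^5 + 2t^4 + t^3 + 2t^2 + 2t

Multiply in F_3[t]: (t)·(t^5 + 2t^4 + 2t^3 + t^2 + 2t + 2) = t^6 + 2t^5 + 2t^4 + t^3 + 2t^2 + 2t.
Reduced: t^6 + 2t^5 + 2t^4 + t^3 + 2t^2 + 2t.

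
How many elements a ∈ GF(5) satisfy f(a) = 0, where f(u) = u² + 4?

2

Evaluate at each of the 5 elements of GF(5):
f(0) = 4; f(1) = 0 → root; f(2) = 3; f(3) = 3; f(4) = 0 → root.
Roots: {1, 4}.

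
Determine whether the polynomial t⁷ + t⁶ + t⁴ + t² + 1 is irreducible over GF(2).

Write P(t) = t⁷ + t⁶ + t⁴ + t² + 1.
Check for roots in GF(2): P(0) = 1; P(1) = 1.
No roots, so no linear factors.
Monic irreducibles of degree 2 over GF(2): t² + t + 1.
None of them divide P (all give nonzero remainder).
Monic irreducibles of degree 3 over GF(2): t³ + t + 1, t³ + t² + 1.
None of them divide P (all give nonzero remainder).
No irreducible factor of degree ≤ 3 exists, so P is irreducible over GF(2).

Yes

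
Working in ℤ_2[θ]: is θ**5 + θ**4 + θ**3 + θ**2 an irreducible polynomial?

Write g(θ) = θ**5 + θ**4 + θ**3 + θ**2.
Check for roots in ℤ_2: g(0) = 0 → root; g(1) = 0 → root.
g(0) = 0, so (θ) divides g(θ); g is reducible.

No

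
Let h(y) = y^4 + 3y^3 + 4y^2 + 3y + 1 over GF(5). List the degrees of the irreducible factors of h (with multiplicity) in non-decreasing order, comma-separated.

Roots in GF(5): h(0) = 1; h(1) = 2; h(2) = 3; h(3) = 3; h(4) = 0 → root.
Linear factors from roots: (y + 1).
Complete factorization: h(y) = (y + 1)^2·(y^2 + y + 1).
Factor degrees with multiplicity: 1 + 1 + 2 = 4.

1, 1, 2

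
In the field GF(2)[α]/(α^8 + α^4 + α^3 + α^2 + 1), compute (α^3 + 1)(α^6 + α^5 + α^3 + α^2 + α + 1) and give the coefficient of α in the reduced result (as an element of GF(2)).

Multiply in GF(2)[α]: (α^3 + 1)·(α^6 + α^5 + α^3 + α^2 + α + 1) = α^9 + α^8 + α^4 + α^2 + α + 1.
Reduce using α^8 ≡ α^4 + α^3 + α^2 + 1 (mod α^8 + α^4 + α^3 + α^2 + 1).
Reduced: α^5 + α^4.

0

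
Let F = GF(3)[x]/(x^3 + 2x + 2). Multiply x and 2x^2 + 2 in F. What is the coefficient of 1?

2

Multiply in GF(3)[x]: (x)·(2x^2 + 2) = 2x^3 + 2x.
Reduce using x^3 ≡ x + 1 (mod x^3 + 2x + 2).
Reduced: x + 2.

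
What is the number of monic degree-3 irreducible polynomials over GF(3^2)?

240

By the necklace-counting formula, N_9(3) = (1/3) Σ_{d|3} μ(3/d)·9^d.
Divisors of 3: 1, 3; μ(3/d) for each: -1, 1.
Σ = − 9^1 + 9^3 = 720.
N = 720/3 = 240.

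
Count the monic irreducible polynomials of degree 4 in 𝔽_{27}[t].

132678

x^(27^4) − x is the product of all monic irreducibles of degree dividing 4; Möbius inversion gives N = (1/4) Σ μ(4/d)·27^d.
Divisors of 4: 1, 2, 4; μ(4/d) for each: 0, -1, 1.
Σ = − 27^2 + 27^4 = 530712.
N = 530712/4 = 132678.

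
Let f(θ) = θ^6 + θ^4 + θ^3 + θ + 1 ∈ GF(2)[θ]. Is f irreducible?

Check for roots in GF(2): f(0) = 1; f(1) = 1.
No roots, so no linear factors.
Monic irreducibles of degree 2 over GF(2): θ^2 + θ + 1.
None of them divide f (all give nonzero remainder).
Monic irreducibles of degree 3 over GF(2): θ^3 + θ + 1, θ^3 + θ^2 + 1.
None of them divide f (all give nonzero remainder).
No irreducible factor of degree ≤ 3 exists, so f is irreducible over GF(2).

Yes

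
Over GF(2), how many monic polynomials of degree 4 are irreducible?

x^(2^4) − x is the product of all monic irreducibles of degree dividing 4; Möbius inversion gives N = (1/4) Σ μ(4/d)·2^d.
Divisors of 4: 1, 2, 4; μ(4/d) for each: 0, -1, 1.
Σ = − 2^2 + 2^4 = 12.
N = 12/4 = 3.

3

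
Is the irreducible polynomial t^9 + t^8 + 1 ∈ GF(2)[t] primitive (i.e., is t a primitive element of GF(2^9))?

Write f(t) = t^9 + t^8 + 1.
|GF(2^9)^×| = 2^9 − 1 = 511. Prime factorization: 511 = 7·73.
f is primitive ⇔ t has order 511 in GF(2)[t]/(f), i.e. t^(511/q) ≠ 1 for each prime q | 511.
t^(73) mod f = 1
t^(7) mod f = t^7.
Since t^(73) = 1, the order of t divides 73 < 511; not primitive.

No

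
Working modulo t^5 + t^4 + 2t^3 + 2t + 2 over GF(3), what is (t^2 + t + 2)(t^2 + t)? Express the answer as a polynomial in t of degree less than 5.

t^4 + 2t^3 + 2t

Multiply in GF(3)[t]: (t^2 + t + 2)·(t^2 + t) = t^4 + 2t^3 + 2t.
Reduced: t^4 + 2t^3 + 2t.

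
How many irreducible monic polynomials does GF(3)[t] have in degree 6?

116

The number of monic irreducibles of degree 6 over GF(3) is (1/6)·Σ_{d∣6} μ(6/d) 3^d.
Divisors of 6: 1, 2, 3, 6; μ(6/d) for each: 1, -1, -1, 1.
Σ = 3^1 − 3^2 − 3^3 + 3^6 = 696.
N = 696/6 = 116.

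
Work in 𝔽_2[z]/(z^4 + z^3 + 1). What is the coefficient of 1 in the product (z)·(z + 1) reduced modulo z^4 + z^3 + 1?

Multiply in 𝔽_2[z]: (z)·(z + 1) = z^2 + z.
Reduced: z^2 + z.

0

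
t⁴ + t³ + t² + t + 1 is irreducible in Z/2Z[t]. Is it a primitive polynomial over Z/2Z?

Write f(t) = t⁴ + t³ + t² + t + 1.
|GF(2^4)^×| = 2^4 − 1 = 15. Prime factorization: 15 = 3·5.
f is primitive ⇔ t has order 15 in GF(2)[t]/(f), i.e. t^(15/q) ≠ 1 for each prime q | 15.
t^(5) mod f = 1
t^(3) mod f = t³.
Since t^(5) = 1, the order of t divides 5 < 15; not primitive.

No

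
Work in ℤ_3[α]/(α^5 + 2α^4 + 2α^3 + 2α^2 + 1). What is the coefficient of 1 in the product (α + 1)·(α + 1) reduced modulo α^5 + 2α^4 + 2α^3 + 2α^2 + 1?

Multiply in ℤ_3[α]: (α + 1)·(α + 1) = α^2 + 2α + 1.
Reduced: α^2 + 2α + 1.

1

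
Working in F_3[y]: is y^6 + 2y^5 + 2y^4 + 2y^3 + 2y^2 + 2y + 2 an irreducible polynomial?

Yes

Write P(y) = y^6 + 2y^5 + 2y^4 + 2y^3 + 2y^2 + 2y + 2.
Check for roots in F_3: P(0) = 2; P(1) = 1; P(2) = 1.
No roots, so no linear factors.
Monic irreducibles of degree 2 over GF(3): y^2 + 1, y^2 + y + 2, y^2 + 2y + 2.
None of them divide P (all give nonzero remainder).
Degree-3 irreducible divisors: test the 8 monic irreducibles of degree 3 over GF(3).
None of them divide P (all give nonzero remainder).
No irreducible factor of degree ≤ 3 exists, so P is irreducible over GF(3).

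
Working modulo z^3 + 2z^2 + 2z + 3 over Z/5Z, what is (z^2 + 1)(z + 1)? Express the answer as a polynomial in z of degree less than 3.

4z^2 + 4z + 3

Multiply in Z/5Z[z]: (z^2 + 1)·(z + 1) = z^3 + z^2 + z + 1.
Reduce using z^3 ≡ 3z^2 + 3z + 2 (mod z^3 + 2z^2 + 2z + 3).
Reduced: 4z^2 + 4z + 3.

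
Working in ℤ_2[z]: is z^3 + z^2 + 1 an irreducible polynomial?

Write h(z) = z^3 + z^2 + 1.
Check for roots in ℤ_2: h(0) = 1; h(1) = 1.
No roots. A degree-3 polynomial over a field with no linear factor is irreducible.

Yes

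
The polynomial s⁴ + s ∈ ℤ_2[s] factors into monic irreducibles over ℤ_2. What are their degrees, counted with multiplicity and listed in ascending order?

Write g(s) = s⁴ + s.
Roots in ℤ_2: g(0) = 0 → root; g(1) = 0 → root.
Linear factors from roots: (s), (s + 1).
Complete factorization: g(s) = (s)·(s + 1)·(s² + s + 1).
Factor degrees with multiplicity: 1 + 1 + 2 = 4.

1, 1, 2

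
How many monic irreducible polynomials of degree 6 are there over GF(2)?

9

The number of monic irreducibles of degree 6 over GF(2) is (1/6)·Σ_{d∣6} μ(6/d) 2^d.
Divisors of 6: 1, 2, 3, 6; μ(6/d) for each: 1, -1, -1, 1.
Σ = 2^1 − 2^2 − 2^3 + 2^6 = 54.
N = 54/6 = 9.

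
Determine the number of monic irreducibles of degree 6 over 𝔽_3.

116

By the necklace-counting formula, N_3(6) = (1/6) Σ_{d|6} μ(6/d)·3^d.
Divisors of 6: 1, 2, 3, 6; μ(6/d) for each: 1, -1, -1, 1.
Σ = 3^1 − 3^2 − 3^3 + 3^6 = 696.
N = 696/6 = 116.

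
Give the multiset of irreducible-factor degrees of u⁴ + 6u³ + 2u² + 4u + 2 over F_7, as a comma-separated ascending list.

Write h(u) = u⁴ + 6u³ + 2u² + 4u + 2.
Complete factorization: h(u) = (u⁴ + 6u³ + 2u² + 4u + 2).
Factor degrees with multiplicity: 4 = 4.

4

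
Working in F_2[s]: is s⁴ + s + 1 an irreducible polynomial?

Yes

Write h(s) = s⁴ + s + 1.
Check for roots in F_2: h(0) = 1; h(1) = 1.
No roots, so no linear factors.
Monic irreducibles of degree 2 over GF(2): s² + s + 1.
None of them divide h (all give nonzero remainder).
No irreducible factor of degree ≤ 2 exists, so h is irreducible over GF(2).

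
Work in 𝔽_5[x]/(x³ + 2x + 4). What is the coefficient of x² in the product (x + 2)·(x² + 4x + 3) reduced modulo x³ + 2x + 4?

1

Multiply in 𝔽_5[x]: (x + 2)·(x² + 4x + 3) = x³ + x² + x + 1.
Reduce using x³ ≡ 3x + 1 (mod x³ + 2x + 4).
Reduced: x² + 4x + 2.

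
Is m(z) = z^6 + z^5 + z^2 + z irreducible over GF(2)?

No

Check for roots in GF(2): m(0) = 0 → root; m(1) = 0 → root.
m(0) = 0, so (z) divides m(z); m is reducible.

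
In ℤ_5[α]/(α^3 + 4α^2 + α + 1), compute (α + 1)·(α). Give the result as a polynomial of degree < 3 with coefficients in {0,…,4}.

α^2 + α

Multiply in ℤ_5[α]: (α + 1)·(α) = α^2 + α.
Reduced: α^2 + α.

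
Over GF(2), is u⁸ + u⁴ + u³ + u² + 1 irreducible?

Write m(u) = u⁸ + u⁴ + u³ + u² + 1.
Check for roots in GF(2): m(0) = 1; m(1) = 1.
No roots, so no linear factors.
Monic irreducibles of degree 2 over GF(2): u² + u + 1.
None of them divide m (all give nonzero remainder).
Monic irreducibles of degree 3 over GF(2): u³ + u + 1, u³ + u² + 1.
None of them divide m (all give nonzero remainder).
Monic irreducibles of degree 4 over GF(2): u⁴ + u + 1, u⁴ + u³ + 1, u⁴ + u³ + u² + u + 1.
None of them divide m (all give nonzero remainder).
No irreducible factor of degree ≤ 4 exists, so m is irreducible over GF(2).

Yes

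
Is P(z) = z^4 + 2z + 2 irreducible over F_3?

Yes

Check for roots in F_3: P(0) = 2; P(1) = 2; P(2) = 1.
No roots, so no linear factors.
Monic irreducibles of degree 2 over GF(3): z^2 + 1, z^2 + z + 2, z^2 + 2z + 2.
None of them divide P (all give nonzero remainder).
No irreducible factor of degree ≤ 2 exists, so P is irreducible over GF(3).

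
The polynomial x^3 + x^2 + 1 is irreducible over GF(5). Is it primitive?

Write f(x) = x^3 + x^2 + 1.
|GF(5^3)^×| = 5^3 − 1 = 124. Prime factorization: 124 = 2^2·31.
f is primitive ⇔ x has order 124 in GF(5)[x]/(f), i.e. x^(124/q) ≠ 1 for each prime q | 124.
x^(62) mod f = 1
x^(4) mod f = x^2 + 4x + 1.
Since x^(62) = 1, the order of x divides 62 < 124; not primitive.

No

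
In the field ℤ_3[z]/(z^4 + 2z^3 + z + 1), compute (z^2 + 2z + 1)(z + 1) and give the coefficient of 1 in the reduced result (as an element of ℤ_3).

Multiply in ℤ_3[z]: (z^2 + 2z + 1)·(z + 1) = z^3 + 1.
Reduced: z^3 + 1.

1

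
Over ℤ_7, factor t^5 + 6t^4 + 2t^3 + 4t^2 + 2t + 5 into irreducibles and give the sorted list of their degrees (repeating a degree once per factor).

Write g(t) = t^5 + 6t^4 + 2t^3 + 4t^2 + 2t + 5.
Linear factors from roots: (t + 3).
Complete factorization: g(t) = (t + 3)·(t^4 + 3t^3 + 4t + 4).
Factor degrees with multiplicity: 1 + 4 = 5.

1, 4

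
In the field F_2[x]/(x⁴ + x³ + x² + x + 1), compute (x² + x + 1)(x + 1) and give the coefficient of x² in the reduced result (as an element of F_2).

Multiply in F_2[x]: (x² + x + 1)·(x + 1) = x³ + 1.
Reduced: x³ + 1.

0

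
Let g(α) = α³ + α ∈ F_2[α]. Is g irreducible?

No

Check for roots in F_2: g(0) = 0 → root; g(1) = 0 → root.
g(0) = 0, so (α) divides g(α); g is reducible.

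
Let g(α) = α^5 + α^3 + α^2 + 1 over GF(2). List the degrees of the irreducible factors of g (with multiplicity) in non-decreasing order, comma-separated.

1, 1, 1, 2

Roots in GF(2): g(0) = 1; g(1) = 0 → root.
Linear factors from roots: (α + 1).
Complete factorization: g(α) = (α + 1)^3·(α^2 + α + 1).
Factor degrees with multiplicity: 1 + 1 + 1 + 2 = 5.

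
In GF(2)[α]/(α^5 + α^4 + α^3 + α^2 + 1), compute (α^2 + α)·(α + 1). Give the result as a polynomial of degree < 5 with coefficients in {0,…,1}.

Multiply in GF(2)[α]: (α^2 + α)·(α + 1) = α^3 + α.
Reduced: α^3 + α.

α^3 + α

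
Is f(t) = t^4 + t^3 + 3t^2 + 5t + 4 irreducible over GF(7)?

No

Check for roots in GF(7): f(0) = 4; f(1) = 0 → root; f(2) = 1; f(3) = 0 → root; f(4) = 0 → root; f(5) = 0 → root; f(6) = 2.
f(1) = 0, so (t − 1) divides f(t); f is reducible.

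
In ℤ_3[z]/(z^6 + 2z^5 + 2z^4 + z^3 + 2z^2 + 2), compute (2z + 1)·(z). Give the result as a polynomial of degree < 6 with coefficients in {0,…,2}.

2z^2 + z

Multiply in ℤ_3[z]: (2z + 1)·(z) = 2z^2 + z.
Reduced: 2z^2 + z.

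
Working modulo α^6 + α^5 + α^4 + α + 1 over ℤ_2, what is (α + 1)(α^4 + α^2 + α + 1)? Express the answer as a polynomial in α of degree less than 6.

Multiply in ℤ_2[α]: (α + 1)·(α^4 + α^2 + α + 1) = α^5 + α^4 + α^3 + 1.
Reduced: α^5 + α^4 + α^3 + 1.

α^5 + α^4 + α^3 + 1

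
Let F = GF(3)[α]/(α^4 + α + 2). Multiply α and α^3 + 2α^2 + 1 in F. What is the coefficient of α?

Multiply in GF(3)[α]: (α)·(α^3 + 2α^2 + 1) = α^4 + 2α^3 + α.
Reduce using α^4 ≡ 2α + 1 (mod α^4 + α + 2).
Reduced: 2α^3 + 1.

0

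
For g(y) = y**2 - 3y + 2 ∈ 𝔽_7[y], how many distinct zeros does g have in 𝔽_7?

Evaluate at each of the 7 elements of 𝔽_7:
g(0) = 2; g(1) = 0 → root; g(2) = 0 → root; g(3) = 2; g(4) = 6; g(5) = 5; g(6) = 6.
Roots: {1, 2}.

2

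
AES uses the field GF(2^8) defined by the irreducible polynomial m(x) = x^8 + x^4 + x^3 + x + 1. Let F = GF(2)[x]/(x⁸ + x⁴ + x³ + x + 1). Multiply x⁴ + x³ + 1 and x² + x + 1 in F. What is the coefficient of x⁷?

0

Multiply in GF(2)[x]: (x⁴ + x³ + 1)·(x² + x + 1) = x⁶ + x³ + x² + x + 1.
Reduced: x⁶ + x³ + x² + x + 1.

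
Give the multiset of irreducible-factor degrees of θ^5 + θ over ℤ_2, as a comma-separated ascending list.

1, 1, 1, 1, 1

Write h(θ) = θ^5 + θ.
Roots in ℤ_2: h(0) = 0 → root; h(1) = 0 → root.
Linear factors from roots: (θ), (θ + 1).
Complete factorization: h(θ) = (θ)·(θ + 1)^4.
Factor degrees with multiplicity: 1 + 1 + 1 + 1 + 1 = 5.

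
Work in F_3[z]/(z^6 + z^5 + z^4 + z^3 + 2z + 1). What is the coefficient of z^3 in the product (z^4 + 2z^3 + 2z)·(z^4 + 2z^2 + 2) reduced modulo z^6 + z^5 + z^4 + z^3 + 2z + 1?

0

Multiply in F_3[z]: (z^4 + 2z^3 + 2z)·(z^4 + 2z^2 + 2) = z^8 + 2z^7 + 2z^6 + 2z^4 + 2z^3 + z.
Reduce using z^6 ≡ 2z^5 + 2z^4 + 2z^3 + z + 2 (mod z^6 + z^5 + z^4 + z^3 + 2z + 1).
Reduced: z^5 + z^4.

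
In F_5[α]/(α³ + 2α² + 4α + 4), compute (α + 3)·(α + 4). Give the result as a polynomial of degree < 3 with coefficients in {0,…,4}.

Multiply in F_5[α]: (α + 3)·(α + 4) = α² + 2α + 2.
Reduced: α² + 2α + 2.

α^2 + 2α + 2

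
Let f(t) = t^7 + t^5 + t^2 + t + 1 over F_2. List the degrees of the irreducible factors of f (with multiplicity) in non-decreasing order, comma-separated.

Roots in F_2: f(0) = 1; f(1) = 1.
Complete factorization: f(t) = (t^7 + t^5 + t^2 + t + 1).
Factor degrees with multiplicity: 7 = 7.

7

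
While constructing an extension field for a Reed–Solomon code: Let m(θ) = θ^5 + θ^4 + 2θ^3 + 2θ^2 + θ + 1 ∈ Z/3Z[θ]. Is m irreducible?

Check for roots in Z/3Z: m(0) = 1; m(1) = 2; m(2) = 0 → root.
m(2) = 0, so (θ − 2) divides m(θ); m is reducible.

No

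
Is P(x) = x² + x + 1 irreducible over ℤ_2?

Check for roots in ℤ_2: P(0) = 1; P(1) = 1.
No roots. A degree-2 polynomial over a field with no linear factor is irreducible.

Yes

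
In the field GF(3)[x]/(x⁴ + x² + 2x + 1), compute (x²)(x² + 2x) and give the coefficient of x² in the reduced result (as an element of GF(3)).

2

Multiply in GF(3)[x]: (x²)·(x² + 2x) = x⁴ + 2x³.
Reduce using x⁴ ≡ 2x² + x + 2 (mod x⁴ + x² + 2x + 1).
Reduced: 2x³ + 2x² + x + 2.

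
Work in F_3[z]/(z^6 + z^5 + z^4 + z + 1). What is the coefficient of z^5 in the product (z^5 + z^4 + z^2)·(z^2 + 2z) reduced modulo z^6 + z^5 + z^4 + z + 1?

Multiply in F_3[z]: (z^5 + z^4 + z^2)·(z^2 + 2z) = z^7 + 2z^5 + z^4 + 2z^3.
Reduce using z^6 ≡ 2z^5 + 2z^4 + 2z + 2 (mod z^6 + z^5 + z^4 + z + 1).
Reduced: 2z^5 + 2z^4 + 2z^3 + 2z^2 + 1.

2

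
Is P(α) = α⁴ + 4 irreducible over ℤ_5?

Check for roots in ℤ_5: P(0) = 4; P(1) = 0 → root; P(2) = 0 → root; P(3) = 0 → root; P(4) = 0 → root.
P(1) = 0, so (α − 1) divides P(α); P is reducible.

No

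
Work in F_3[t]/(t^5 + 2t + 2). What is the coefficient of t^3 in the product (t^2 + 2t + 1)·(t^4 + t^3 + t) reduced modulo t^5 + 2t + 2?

Multiply in F_3[t]: (t^2 + 2t + 1)·(t^4 + t^3 + t) = t^6 + 2t^3 + 2t^2 + t.
Reduce using t^5 ≡ t + 1 (mod t^5 + 2t + 2).
Reduced: 2t^3 + 2t.

2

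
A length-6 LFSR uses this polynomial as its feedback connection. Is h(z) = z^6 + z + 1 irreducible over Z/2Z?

Check for roots in Z/2Z: h(0) = 1; h(1) = 1.
No roots, so no linear factors.
Monic irreducibles of degree 2 over GF(2): z^2 + z + 1.
None of them divide h (all give nonzero remainder).
Monic irreducibles of degree 3 over GF(2): z^3 + z + 1, z^3 + z^2 + 1.
None of them divide h (all give nonzero remainder).
No irreducible factor of degree ≤ 3 exists, so h is irreducible over GF(2).

Yes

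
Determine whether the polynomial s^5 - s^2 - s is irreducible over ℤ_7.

Write g(s) = s^5 - s^2 - s.
Check for roots in ℤ_7: g(0) = 0 → root; g(1) = 6; g(2) = 5; g(3) = 0 → root; g(4) = 3; g(5) = 1; g(6) = 6.
g(0) = 0, so (s) divides g(s); g is reducible.

No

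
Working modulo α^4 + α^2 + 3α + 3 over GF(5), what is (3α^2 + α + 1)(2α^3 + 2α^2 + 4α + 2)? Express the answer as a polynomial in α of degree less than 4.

Multiply in GF(5)[α]: (3α^2 + α + 1)·(2α^3 + 2α^2 + 4α + 2) = α^5 + 3α^4 + α^3 + 2α^2 + α + 2.
Reduce using α^4 ≡ 4α^2 + 2α + 2 (mod α^4 + α^2 + 3α + 3).
Reduced: α^2 + 4α + 3.

α^2 + 4α + 3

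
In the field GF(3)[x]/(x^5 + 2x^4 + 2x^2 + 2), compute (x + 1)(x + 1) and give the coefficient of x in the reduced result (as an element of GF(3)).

2

Multiply in GF(3)[x]: (x + 1)·(x + 1) = x^2 + 2x + 1.
Reduced: x^2 + 2x + 1.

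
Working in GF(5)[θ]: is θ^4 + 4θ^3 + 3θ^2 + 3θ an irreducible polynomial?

No

Write h(θ) = θ^4 + 4θ^3 + 3θ^2 + 3θ.
Check for roots in GF(5): h(0) = 0 → root; h(1) = 1; h(2) = 1; h(3) = 0 → root; h(4) = 2.
h(0) = 0, so (θ) divides h(θ); h is reducible.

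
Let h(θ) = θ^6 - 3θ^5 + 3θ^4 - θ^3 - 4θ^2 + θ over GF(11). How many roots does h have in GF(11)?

3

Evaluate at each of the 11 elements of GF(11):
h(0) = 0 → root; h(1) = 8; h(2) = 5; h(3) = 7; h(4) = 7; h(5) = 7; h(6) = 0 → root; h(7) = 1; h(8) = 6; h(9) = 0 → root; h(10) = 3.
Roots: {0, 6, 9}.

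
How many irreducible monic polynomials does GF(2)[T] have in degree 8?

30

The number of monic irreducibles of degree 8 over GF(2) is (1/8)·Σ_{d∣8} μ(8/d) 2^d.
Divisors of 8: 1, 2, 4, 8; μ(8/d) for each: 0, 0, -1, 1.
Σ = − 2^4 + 2^8 = 240.
N = 240/8 = 30.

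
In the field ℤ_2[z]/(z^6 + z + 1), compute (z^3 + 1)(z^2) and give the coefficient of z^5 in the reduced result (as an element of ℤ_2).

Multiply in ℤ_2[z]: (z^3 + 1)·(z^2) = z^5 + z^2.
Reduced: z^5 + z^2.

1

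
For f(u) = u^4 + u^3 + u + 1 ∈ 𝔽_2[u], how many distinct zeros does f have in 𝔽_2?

1

Evaluate at each of the 2 elements of 𝔽_2:
f(0) = 1; f(1) = 0 → root.
Roots: {1}.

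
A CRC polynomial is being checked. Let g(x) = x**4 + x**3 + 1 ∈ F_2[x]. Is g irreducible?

Yes

Check for roots in F_2: g(0) = 1; g(1) = 1.
No roots, so no linear factors.
Monic irreducibles of degree 2 over GF(2): x**2 + x + 1.
None of them divide g (all give nonzero remainder).
No irreducible factor of degree ≤ 2 exists, so g is irreducible over GF(2).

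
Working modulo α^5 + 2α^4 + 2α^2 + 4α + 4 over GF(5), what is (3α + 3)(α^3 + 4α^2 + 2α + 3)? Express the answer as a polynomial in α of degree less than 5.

Multiply in GF(5)[α]: (3α + 3)·(α^3 + 4α^2 + 2α + 3) = 3α^4 + 3α^2 + 4.
Reduced: 3α^4 + 3α^2 + 4.

3α^4 + 3α^2 + 4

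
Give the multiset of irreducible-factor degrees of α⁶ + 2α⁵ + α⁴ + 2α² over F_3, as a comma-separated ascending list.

Write g(α) = α⁶ + 2α⁵ + α⁴ + 2α².
Roots in F_3: g(0) = 0 → root; g(1) = 0 → root; g(2) = 2.
Linear factors from roots: (α), (α + 2).
Complete factorization: g(α) = (α)^2·(α + 2)^2·(α² + α + 2).
Factor degrees with multiplicity: 1 + 1 + 1 + 1 + 2 = 6.

1, 1, 1, 1, 2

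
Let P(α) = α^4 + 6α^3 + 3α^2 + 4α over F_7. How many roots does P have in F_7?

Evaluate at each of the 7 elements of F_7:
P(0) = 0 → root; P(1) = 0 → root; P(2) = 0 → root; P(3) = 2; P(4) = 4; P(5) = 0 → root; P(6) = 1.
Roots: {0, 1, 2, 5}.

4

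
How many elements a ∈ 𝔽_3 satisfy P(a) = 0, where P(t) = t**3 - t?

Evaluate at each of the 3 elements of 𝔽_3:
P(0) = 0 → root; P(1) = 0 → root; P(2) = 0 → root.
Roots: {0, 1, 2}.

3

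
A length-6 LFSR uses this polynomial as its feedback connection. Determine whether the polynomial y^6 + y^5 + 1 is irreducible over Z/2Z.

Write m(y) = y^6 + y^5 + 1.
Check for roots in Z/2Z: m(0) = 1; m(1) = 1.
No roots, so no linear factors.
Monic irreducibles of degree 2 over GF(2): y^2 + y + 1.
None of them divide m (all give nonzero remainder).
Monic irreducibles of degree 3 over GF(2): y^3 + y + 1, y^3 + y^2 + 1.
None of them divide m (all give nonzero remainder).
No irreducible factor of degree ≤ 3 exists, so m is irreducible over GF(2).

Yes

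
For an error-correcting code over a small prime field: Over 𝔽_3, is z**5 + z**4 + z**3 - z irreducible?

Write h(z) = z**5 + z**4 + z**3 - z.
Check for roots in 𝔽_3: h(0) = 0 → root; h(1) = 2; h(2) = 0 → root.
h(0) = 0, so (z) divides h(z); h is reducible.

No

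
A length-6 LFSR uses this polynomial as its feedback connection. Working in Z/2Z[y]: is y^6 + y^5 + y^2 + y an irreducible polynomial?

Write P(y) = y^6 + y^5 + y^2 + y.
Check for roots in Z/2Z: P(0) = 0 → root; P(1) = 0 → root.
P(0) = 0, so (y) divides P(y); P is reducible.

No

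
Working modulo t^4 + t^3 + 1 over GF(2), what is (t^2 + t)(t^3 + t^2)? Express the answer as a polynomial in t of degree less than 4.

Multiply in GF(2)[t]: (t^2 + t)·(t^3 + t^2) = t^5 + t^3.
Reduce using t^4 ≡ t^3 + 1 (mod t^4 + t^3 + 1).
Reduced: t + 1.

t + 1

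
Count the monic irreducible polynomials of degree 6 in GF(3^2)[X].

By the necklace-counting formula, N_9(6) = (1/6) Σ_{d|6} μ(6/d)·9^d.
Divisors of 6: 1, 2, 3, 6; μ(6/d) for each: 1, -1, -1, 1.
Σ = 9^1 − 9^2 − 9^3 + 9^6 = 530640.
N = 530640/6 = 88440.

88440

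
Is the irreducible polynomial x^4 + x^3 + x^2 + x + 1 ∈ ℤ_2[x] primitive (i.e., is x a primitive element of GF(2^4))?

No

Write f(x) = x^4 + x^3 + x^2 + x + 1.
|GF(2^4)^×| = 2^4 − 1 = 15. Prime factorization: 15 = 3·5.
f is primitive ⇔ x has order 15 in GF(2)[x]/(f), i.e. x^(15/q) ≠ 1 for each prime q | 15.
x^(5) mod f = 1
x^(3) mod f = x^3.
Since x^(5) = 1, the order of x divides 5 < 15; not primitive.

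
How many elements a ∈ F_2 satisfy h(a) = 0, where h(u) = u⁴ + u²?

2

Evaluate at each of the 2 elements of F_2:
h(0) = 0 → root; h(1) = 0 → root.
Roots: {0, 1}.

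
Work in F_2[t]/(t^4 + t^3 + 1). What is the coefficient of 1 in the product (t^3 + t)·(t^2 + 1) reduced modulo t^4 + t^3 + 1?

1

Multiply in F_2[t]: (t^3 + t)·(t^2 + 1) = t^5 + t.
Reduce using t^4 ≡ t^3 + 1 (mod t^4 + t^3 + 1).
Reduced: t^3 + 1.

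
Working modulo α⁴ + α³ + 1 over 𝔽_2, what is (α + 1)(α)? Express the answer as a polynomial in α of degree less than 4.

Multiply in 𝔽_2[α]: (α + 1)·(α) = α² + α.
Reduced: α² + α.

α^2 + α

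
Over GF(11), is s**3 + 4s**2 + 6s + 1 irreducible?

Write P(s) = s**3 + 4s**2 + 6s + 1.
Check each element of GF(11) for a root: P(0)=1, P(1)=1, P(2)=4, P(3)=5, P(4)=10, P(5)=3, P(6)=1, P(7)=10, P(8)=3, P(9)=8, P(10)=9.
No roots. A degree-3 polynomial over a field with no linear factor is irreducible.

Yes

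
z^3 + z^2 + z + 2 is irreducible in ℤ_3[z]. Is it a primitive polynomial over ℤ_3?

Write f(z) = z^3 + z^2 + z + 2.
|GF(3^3)^×| = 3^3 − 1 = 26. Prime factorization: 26 = 2·13.
f is primitive ⇔ z has order 26 in GF(3)[z]/(f), i.e. z^(26/q) ≠ 1 for each prime q | 26.
z^(13) mod f = 1
z^(2) mod f = z^2.
Since z^(13) = 1, the order of z divides 13 < 26; not primitive.

No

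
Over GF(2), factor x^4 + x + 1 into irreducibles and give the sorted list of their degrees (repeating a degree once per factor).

Write h(x) = x^4 + x + 1.
Roots in GF(2): h(0) = 1; h(1) = 1.
Complete factorization: h(x) = (x^4 + x + 1).
Factor degrees with multiplicity: 4 = 4.

4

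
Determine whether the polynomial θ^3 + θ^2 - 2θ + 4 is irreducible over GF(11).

Yes

Write m(θ) = θ^3 + θ^2 - 2θ + 4.
Check each element of GF(11) for a root: m(0)=4, m(1)=4, m(2)=1, m(3)=1, m(4)=10, m(5)=1, m(6)=2, m(7)=8, m(8)=3, m(9)=4, m(10)=6.
No roots. A degree-3 polynomial over a field with no linear factor is irreducible.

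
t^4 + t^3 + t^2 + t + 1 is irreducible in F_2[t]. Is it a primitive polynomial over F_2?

No

Write f(t) = t^4 + t^3 + t^2 + t + 1.
|GF(2^4)^×| = 2^4 − 1 = 15. Prime factorization: 15 = 3·5.
f is primitive ⇔ t has order 15 in GF(2)[t]/(f), i.e. t^(15/q) ≠ 1 for each prime q | 15.
t^(5) mod f = 1
t^(3) mod f = t^3.
Since t^(5) = 1, the order of t divides 5 < 15; not primitive.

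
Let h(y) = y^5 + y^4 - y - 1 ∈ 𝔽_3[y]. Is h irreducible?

No

Check for roots in 𝔽_3: h(0) = 2; h(1) = 0 → root; h(2) = 0 → root.
h(1) = 0, so (y − 1) divides h(y); h is reducible.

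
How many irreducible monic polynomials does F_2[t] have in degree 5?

6

Gauss's count: N_{2}(5) = (1/5) Σ_{d|5} μ(5/d)·2^d.
Divisors of 5: 1, 5; μ(5/d) for each: -1, 1.
Σ = − 2^1 + 2^5 = 30.
N = 30/5 = 6.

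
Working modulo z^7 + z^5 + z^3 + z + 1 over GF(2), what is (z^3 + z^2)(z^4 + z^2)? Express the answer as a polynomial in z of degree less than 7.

Multiply in GF(2)[z]: (z^3 + z^2)·(z^4 + z^2) = z^7 + z^6 + z^5 + z^4.
Reduce using z^7 ≡ z^5 + z^3 + z + 1 (mod z^7 + z^5 + z^3 + z + 1).
Reduced: z^6 + z^4 + z^3 + z + 1.

z^6 + z^4 + z^3 + z + 1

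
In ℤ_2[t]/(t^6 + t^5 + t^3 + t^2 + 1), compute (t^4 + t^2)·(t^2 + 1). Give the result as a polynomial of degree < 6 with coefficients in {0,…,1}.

t^5 + t^3 + 1

Multiply in ℤ_2[t]: (t^4 + t^2)·(t^2 + 1) = t^6 + t^2.
Reduce using t^6 ≡ t^5 + t^3 + t^2 + 1 (mod t^6 + t^5 + t^3 + t^2 + 1).
Reduced: t^5 + t^3 + 1.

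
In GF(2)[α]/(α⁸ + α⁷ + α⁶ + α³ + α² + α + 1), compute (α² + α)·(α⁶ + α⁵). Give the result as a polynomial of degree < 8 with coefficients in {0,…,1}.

Multiply in GF(2)[α]: (α² + α)·(α⁶ + α⁵) = α⁸ + α⁶.
Reduce using α⁸ ≡ α⁷ + α⁶ + α³ + α² + α + 1 (mod α⁸ + α⁷ + α⁶ + α³ + α² + α + 1).
Reduced: α⁷ + α³ + α² + α + 1.

α^7 + α^3 + α^2 + α + 1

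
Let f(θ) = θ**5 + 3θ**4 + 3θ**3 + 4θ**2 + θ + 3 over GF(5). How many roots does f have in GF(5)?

3

Evaluate at each of the 5 elements of GF(5):
f(0) = 3; f(1) = 0 → root; f(2) = 0 → root; f(3) = 4; f(4) = 0 → root.
Roots: {1, 2, 4}.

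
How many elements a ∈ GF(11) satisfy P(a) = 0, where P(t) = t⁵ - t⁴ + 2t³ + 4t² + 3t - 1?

3

Evaluate at each of the 11 elements of GF(11):
P(0) = 10; P(1) = 8; P(2) = 9; P(3) = 7; P(4) = 3; P(5) = 4; P(6) = 0 → root; P(7) = 7; P(8) = 0 → root; P(9) = 0 → root; P(10) = 7.
Roots: {6, 8, 9}.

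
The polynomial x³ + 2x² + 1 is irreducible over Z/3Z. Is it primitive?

Write f(x) = x³ + 2x² + 1.
|GF(3^3)^×| = 3^3 − 1 = 26. Prime factorization: 26 = 2·13.
f is primitive ⇔ x has order 26 in GF(3)[x]/(f), i.e. x^(26/q) ≠ 1 for each prime q | 26.
x^(13) mod f = 2.
x^(2) mod f = x².
None equal 1, so x has full order 26; f is primitive.

Yes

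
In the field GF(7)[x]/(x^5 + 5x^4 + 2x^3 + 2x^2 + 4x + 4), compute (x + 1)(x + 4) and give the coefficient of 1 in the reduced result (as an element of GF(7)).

4

Multiply in GF(7)[x]: (x + 1)·(x + 4) = x^2 + 5x + 4.
Reduced: x^2 + 5x + 4.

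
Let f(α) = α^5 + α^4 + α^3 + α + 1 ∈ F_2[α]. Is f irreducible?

Check for roots in F_2: f(0) = 1; f(1) = 1.
No roots, so no linear factors.
Monic irreducibles of degree 2 over GF(2): α^2 + α + 1.
None of them divide f (all give nonzero remainder).
No irreducible factor of degree ≤ 2 exists, so f is irreducible over GF(2).

Yes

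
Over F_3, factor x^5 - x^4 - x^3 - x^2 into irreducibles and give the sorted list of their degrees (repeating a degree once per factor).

Write h(x) = x^5 - x^4 - x^3 - x^2.
Roots in F_3: h(0) = 0 → root; h(1) = 1; h(2) = 1.
Linear factors from roots: (x).
Complete factorization: h(x) = (x)^2·(x^3 - x^2 - x - 1).
Factor degrees with multiplicity: 1 + 1 + 3 = 5.

1, 1, 3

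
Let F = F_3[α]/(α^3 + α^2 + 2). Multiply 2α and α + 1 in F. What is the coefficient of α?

2

Multiply in F_3[α]: (2α)·(α + 1) = 2α^2 + 2α.
Reduced: 2α^2 + 2α.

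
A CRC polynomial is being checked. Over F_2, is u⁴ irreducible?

Write m(u) = u⁴.
Check for roots in F_2: m(0) = 0 → root; m(1) = 1.
m(0) = 0, so (u) divides m(u); m is reducible.

No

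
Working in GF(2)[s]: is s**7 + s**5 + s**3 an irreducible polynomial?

Write f(s) = s**7 + s**5 + s**3.
Check for roots in GF(2): f(0) = 0 → root; f(1) = 1.
f(0) = 0, so (s) divides f(s); f is reducible.

No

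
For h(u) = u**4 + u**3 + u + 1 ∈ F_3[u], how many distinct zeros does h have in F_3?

Evaluate at each of the 3 elements of F_3:
h(0) = 1; h(1) = 1; h(2) = 0 → root.
Roots: {2}.

1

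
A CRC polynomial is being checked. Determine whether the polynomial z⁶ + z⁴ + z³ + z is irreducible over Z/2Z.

Write m(z) = z⁶ + z⁴ + z³ + z.
Check for roots in Z/2Z: m(0) = 0 → root; m(1) = 0 → root.
m(0) = 0, so (z) divides m(z); m is reducible.

No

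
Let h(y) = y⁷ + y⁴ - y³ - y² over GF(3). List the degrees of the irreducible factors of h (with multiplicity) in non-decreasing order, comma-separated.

Roots in GF(3): h(0) = 0 → root; h(1) = 0 → root; h(2) = 0 → root.
Linear factors from roots: (y), (y - 1), (y + 1).
Complete factorization: h(y) = (y + 1)·(y)^2·(y - 1)^2·(y² + y - 1).
Factor degrees with multiplicity: 1 + 1 + 1 + 1 + 1 + 2 = 7.

1, 1, 1, 1, 1, 2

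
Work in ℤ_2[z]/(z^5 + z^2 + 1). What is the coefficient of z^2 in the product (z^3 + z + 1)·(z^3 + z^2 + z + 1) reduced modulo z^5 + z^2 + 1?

Multiply in ℤ_2[z]: (z^3 + z + 1)·(z^3 + z^2 + z + 1) = z^6 + z^5 + z^3 + 1.
Reduce using z^5 ≡ z^2 + 1 (mod z^5 + z^2 + 1).
Reduced: z^2 + z.

1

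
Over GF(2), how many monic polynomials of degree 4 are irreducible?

The number of monic irreducibles of degree 4 over GF(2) is (1/4)·Σ_{d∣4} μ(4/d) 2^d.
Divisors of 4: 1, 2, 4; μ(4/d) for each: 0, -1, 1.
Σ = − 2^2 + 2^4 = 12.
N = 12/4 = 3.

3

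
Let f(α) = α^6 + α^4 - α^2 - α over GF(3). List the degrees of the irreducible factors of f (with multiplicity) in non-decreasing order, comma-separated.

Roots in GF(3): f(0) = 0 → root; f(1) = 0 → root; f(2) = 2.
Linear factors from roots: (α), (α - 1).
Complete factorization: f(α) = (α)·(α - 1)·(α^2 - α - 1)^2.
Factor degrees with multiplicity: 1 + 1 + 2 + 2 = 6.

1, 1, 2, 2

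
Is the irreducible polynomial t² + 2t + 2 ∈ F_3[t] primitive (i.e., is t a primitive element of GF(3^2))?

Yes

Write f(t) = t² + 2t + 2.
|GF(3^2)^×| = 3^2 − 1 = 8. Prime factorization: 8 = 2^3.
f is primitive ⇔ t has order 8 in GF(3)[t]/(f), i.e. t^(8/q) ≠ 1 for each prime q | 8.
t^(4) mod f = 2.
None equal 1, so t has full order 8; f is primitive.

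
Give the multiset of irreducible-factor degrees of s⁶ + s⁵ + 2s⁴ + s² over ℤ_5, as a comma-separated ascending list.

1, 1, 1, 3

Write h(s) = s⁶ + s⁵ + 2s⁴ + s².
Roots in ℤ_5: h(0) = 0 → root; h(1) = 0 → root; h(2) = 2; h(3) = 3; h(4) = 3.
Linear factors from roots: (s), (s - 1).
Complete factorization: h(s) = (s - 1)·(s)^2·(s³ + 2s² - s - 1).
Factor degrees with multiplicity: 1 + 1 + 1 + 3 = 6.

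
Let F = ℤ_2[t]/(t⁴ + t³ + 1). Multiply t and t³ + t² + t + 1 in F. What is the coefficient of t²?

Multiply in ℤ_2[t]: (t)·(t³ + t² + t + 1) = t⁴ + t³ + t² + t.
Reduce using t⁴ ≡ t³ + 1 (mod t⁴ + t³ + 1).
Reduced: t² + t + 1.

1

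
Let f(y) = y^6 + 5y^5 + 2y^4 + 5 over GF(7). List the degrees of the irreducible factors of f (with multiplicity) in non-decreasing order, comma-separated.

3, 3

Complete factorization: f(y) = (y^3 + 6y^2 + 3y + 2)·(y^3 + 6y^2 + 5y + 6).
Factor degrees with multiplicity: 3 + 3 = 6.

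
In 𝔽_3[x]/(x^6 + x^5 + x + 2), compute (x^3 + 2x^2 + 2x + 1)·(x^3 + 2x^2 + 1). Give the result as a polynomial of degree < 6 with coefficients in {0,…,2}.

x^2 + x + 2

Multiply in 𝔽_3[x]: (x^3 + 2x^2 + 2x + 1)·(x^3 + 2x^2 + 1) = x^6 + x^5 + x^2 + 2x + 1.
Reduce using x^6 ≡ 2x^5 + 2x + 1 (mod x^6 + x^5 + x + 2).
Reduced: x^2 + x + 2.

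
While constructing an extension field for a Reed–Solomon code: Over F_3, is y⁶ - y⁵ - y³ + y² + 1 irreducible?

Write f(y) = y⁶ - y⁵ - y³ + y² + 1.
Check for roots in F_3: f(0) = 1; f(1) = 1; f(2) = 2.
No roots, so no linear factors.
Monic irreducibles of degree 2 over GF(3): y² + 1, y² + y - 1, y² - y - 1.
None of them divide f (all give nonzero remainder).
Degree-3 irreducible divisors: test the 8 monic irreducibles of degree 3 over GF(3).
None of them divide f (all give nonzero remainder).
No irreducible factor of degree ≤ 3 exists, so f is irreducible over GF(3).

Yes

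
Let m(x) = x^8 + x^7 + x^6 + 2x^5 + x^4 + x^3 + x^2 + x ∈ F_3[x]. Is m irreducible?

No

Check for roots in F_3: m(0) = 0 → root; m(1) = 0 → root; m(2) = 2.
m(0) = 0, so (x) divides m(x); m is reducible.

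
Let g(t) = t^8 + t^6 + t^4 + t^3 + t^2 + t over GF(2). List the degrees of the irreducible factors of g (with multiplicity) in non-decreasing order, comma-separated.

Roots in GF(2): g(0) = 0 → root; g(1) = 0 → root.
Linear factors from roots: (t), (t + 1).
Complete factorization: g(t) = (t)·(t + 1)^2·(t^2 + t + 1)·(t^3 + t^2 + 1).
Factor degrees with multiplicity: 1 + 1 + 1 + 2 + 3 = 8.

1, 1, 1, 2, 3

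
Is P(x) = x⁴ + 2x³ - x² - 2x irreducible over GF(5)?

No

Check for roots in GF(5): P(0) = 0 → root; P(1) = 0 → root; P(2) = 4; P(3) = 0 → root; P(4) = 0 → root.
P(0) = 0, so (x) divides P(x); P is reducible.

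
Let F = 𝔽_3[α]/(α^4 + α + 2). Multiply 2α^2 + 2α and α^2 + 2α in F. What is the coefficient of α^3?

0

Multiply in 𝔽_3[α]: (2α^2 + 2α)·(α^2 + 2α) = 2α^4 + α^2.
Reduce using α^4 ≡ 2α + 1 (mod α^4 + α + 2).
Reduced: α^2 + α + 2.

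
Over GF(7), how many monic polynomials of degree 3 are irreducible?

The number of monic irreducibles of degree 3 over GF(7) is (1/3)·Σ_{d∣3} μ(3/d) 7^d.
Divisors of 3: 1, 3; μ(3/d) for each: -1, 1.
Σ = − 7^1 + 7^3 = 336.
N = 336/3 = 112.

112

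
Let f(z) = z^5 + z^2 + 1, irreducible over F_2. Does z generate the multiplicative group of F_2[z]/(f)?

|GF(2^5)^×| = 2^5 − 1 = 31. Prime factorization: 31 = 31.
f is primitive ⇔ z has order 31 in GF(2)[z]/(f), i.e. z^(31/q) ≠ 1 for each prime q | 31.
z^(1) mod f = z.
None equal 1, so z has full order 31; f is primitive.

Yes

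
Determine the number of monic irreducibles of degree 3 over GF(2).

By the necklace-counting formula, N_2(3) = (1/3) Σ_{d|3} μ(3/d)·2^d.
Divisors of 3: 1, 3; μ(3/d) for each: -1, 1.
Σ = − 2^1 + 2^3 = 6.
N = 6/3 = 2.

2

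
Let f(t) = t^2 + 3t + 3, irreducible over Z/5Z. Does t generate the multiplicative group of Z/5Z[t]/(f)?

|GF(5^2)^×| = 5^2 − 1 = 24. Prime factorization: 24 = 2^3·3.
f is primitive ⇔ t has order 24 in GF(5)[t]/(f), i.e. t^(24/q) ≠ 1 for each prime q | 24.
t^(12) mod f = 4.
t^(8) mod f = t + 1.
None equal 1, so t has full order 24; f is primitive.

Yes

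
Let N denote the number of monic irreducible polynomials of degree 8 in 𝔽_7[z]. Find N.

Gauss's count: N_{7}(8) = (1/8) Σ_{d|8} μ(8/d)·7^d.
Divisors of 8: 1, 2, 4, 8; μ(8/d) for each: 0, 0, -1, 1.
Σ = − 7^4 + 7^8 = 5762400.
N = 5762400/8 = 720300.

720300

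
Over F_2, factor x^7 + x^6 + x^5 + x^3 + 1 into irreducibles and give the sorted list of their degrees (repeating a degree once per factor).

Write h(x) = x^7 + x^6 + x^5 + x^3 + 1.
Roots in F_2: h(0) = 1; h(1) = 1.
Complete factorization: h(x) = (x^2 + x + 1)^2·(x^3 + x^2 + 1).
Factor degrees with multiplicity: 2 + 2 + 3 = 7.

2, 2, 3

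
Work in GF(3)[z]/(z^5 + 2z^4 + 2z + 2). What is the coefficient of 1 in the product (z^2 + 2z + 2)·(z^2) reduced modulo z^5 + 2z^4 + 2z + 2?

0

Multiply in GF(3)[z]: (z^2 + 2z + 2)·(z^2) = z^4 + 2z^3 + 2z^2.
Reduced: z^4 + 2z^3 + 2z^2.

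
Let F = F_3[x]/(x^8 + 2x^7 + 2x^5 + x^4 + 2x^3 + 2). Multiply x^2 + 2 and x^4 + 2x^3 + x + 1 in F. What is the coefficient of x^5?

Multiply in F_3[x]: (x^2 + 2)·(x^4 + 2x^3 + x + 1) = x^6 + 2x^5 + 2x^4 + 2x^3 + x^2 + 2x + 2.
Reduced: x^6 + 2x^5 + 2x^4 + 2x^3 + x^2 + 2x + 2.

2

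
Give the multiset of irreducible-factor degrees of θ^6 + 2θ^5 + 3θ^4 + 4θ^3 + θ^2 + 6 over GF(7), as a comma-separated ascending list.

Write h(θ) = θ^6 + 2θ^5 + 3θ^4 + 4θ^3 + θ^2 + 6.
Complete factorization: h(θ) = (θ^6 + 2θ^5 + 3θ^4 + 4θ^3 + θ^2 + 6).
Factor degrees with multiplicity: 6 = 6.

6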